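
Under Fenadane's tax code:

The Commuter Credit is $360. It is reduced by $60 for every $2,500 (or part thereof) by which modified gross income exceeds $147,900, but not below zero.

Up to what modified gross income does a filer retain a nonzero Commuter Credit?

After 5 increments the reduction is 5 × $60 = $300, leaving $60; one more increment wipes it out. Increment 5 ends at excess 5 × $2,500 = $12,500, so the highest qualifying income is $147,900 + $12,500 = $160,400.

$160,400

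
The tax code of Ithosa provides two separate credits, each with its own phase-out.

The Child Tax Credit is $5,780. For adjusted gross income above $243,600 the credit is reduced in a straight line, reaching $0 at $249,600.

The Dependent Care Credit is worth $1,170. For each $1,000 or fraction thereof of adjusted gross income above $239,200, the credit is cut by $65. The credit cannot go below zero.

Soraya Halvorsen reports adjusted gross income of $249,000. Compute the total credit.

$1,098

Child Tax Credit: $249,000 is $5,400 into a $6,000 phase-out range, leaving 600/6,000 of the credit: $5,780 × 600/6,000 = $578.
Dependent Care Credit: income exceeds $239,200 by $9,800, which is 10 full-or-partial $1,000 increments; reduction = 10 × $65 = $650, leaving $520.
Total: $578 + $520 = $1,098.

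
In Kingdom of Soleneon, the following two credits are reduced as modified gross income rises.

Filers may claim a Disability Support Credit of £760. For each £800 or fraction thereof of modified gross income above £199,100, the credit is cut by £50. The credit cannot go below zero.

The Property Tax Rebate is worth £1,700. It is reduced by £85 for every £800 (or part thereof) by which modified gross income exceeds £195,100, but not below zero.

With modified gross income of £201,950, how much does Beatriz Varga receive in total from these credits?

Disability Support Credit: income exceeds £199,100 by £2,850, which is 4 full-or-partial £800 increments; reduction = 4 × £50 = £200, leaving £560.
Property Tax Rebate: income exceeds £195,100 by £6,850, which is 9 full-or-partial £800 increments; reduction = 9 × £85 = £765, leaving £935.
Total: £560 + £935 = £1,495.

£1,495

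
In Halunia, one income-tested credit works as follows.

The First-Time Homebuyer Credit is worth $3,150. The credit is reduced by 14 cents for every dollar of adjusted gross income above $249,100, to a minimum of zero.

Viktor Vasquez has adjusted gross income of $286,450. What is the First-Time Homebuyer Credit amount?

First-Time Homebuyer Credit: 14% of the $37,350 excess over $249,100 is $5,229 ≥ base, so the credit is $0.

$0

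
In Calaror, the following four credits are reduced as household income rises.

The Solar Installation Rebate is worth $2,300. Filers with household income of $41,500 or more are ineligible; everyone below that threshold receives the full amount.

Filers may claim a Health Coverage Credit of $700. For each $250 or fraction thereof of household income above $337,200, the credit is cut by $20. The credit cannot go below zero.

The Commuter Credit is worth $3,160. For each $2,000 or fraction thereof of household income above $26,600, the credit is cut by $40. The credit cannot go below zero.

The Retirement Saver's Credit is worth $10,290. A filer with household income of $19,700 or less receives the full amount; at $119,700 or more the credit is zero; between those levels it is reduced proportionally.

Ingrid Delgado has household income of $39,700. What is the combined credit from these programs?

Solar Installation Rebate: $39,700 is below the $41,500 cutoff, so the full $2,300 applies.
Health Coverage Credit: $39,700 is at or below the $337,200 threshold, so the full $700 applies.
Commuter Credit: income exceeds $26,600 by $13,100, which is 7 full-or-partial $2,000 increments; reduction = 7 × $40 = $280, leaving $2,880.
Retirement Saver's Credit: $39,700 is $20,000 into a $100,000 phase-out range, leaving 80,000/100,000 of the credit: $10,290 × 80,000/100,000 = $8,232.
Total: $2,300 + $700 + $2,880 + $8,232 = $14,112.

$14,112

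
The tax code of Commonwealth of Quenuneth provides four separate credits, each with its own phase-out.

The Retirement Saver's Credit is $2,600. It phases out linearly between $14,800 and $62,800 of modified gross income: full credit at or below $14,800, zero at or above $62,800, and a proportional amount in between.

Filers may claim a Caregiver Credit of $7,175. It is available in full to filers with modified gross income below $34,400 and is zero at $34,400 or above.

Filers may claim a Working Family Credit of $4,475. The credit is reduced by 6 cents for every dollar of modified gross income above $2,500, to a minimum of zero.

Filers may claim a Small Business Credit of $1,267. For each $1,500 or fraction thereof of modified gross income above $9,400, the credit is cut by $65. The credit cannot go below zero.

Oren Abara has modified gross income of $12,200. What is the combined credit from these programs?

Retirement Saver's Credit: $12,200 is at or below the $14,800 threshold, so the full $2,600 applies.
Caregiver Credit: $12,200 is below the $34,400 cutoff, so the full $7,175 applies.
Working Family Credit: 6% of the $9,700 excess over $2,500 is $582; credit = $4,475 − $582 = $3,893.
Small Business Credit: income exceeds $9,400 by $2,800, which is 2 full-or-partial $1,500 increments; reduction = 2 × $65 = $130, leaving $1,137.
Total: $2,600 + $7,175 + $3,893 + $1,137 = $14,805.

$14,805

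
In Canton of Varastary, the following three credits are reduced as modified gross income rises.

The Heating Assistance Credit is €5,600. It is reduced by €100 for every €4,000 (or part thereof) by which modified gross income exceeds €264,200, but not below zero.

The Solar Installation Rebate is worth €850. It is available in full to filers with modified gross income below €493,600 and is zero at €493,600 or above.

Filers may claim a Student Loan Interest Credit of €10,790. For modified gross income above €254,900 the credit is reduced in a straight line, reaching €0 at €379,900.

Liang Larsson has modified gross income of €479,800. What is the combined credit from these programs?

Heating Assistance Credit: income exceeds €264,200 by €215,600, which is 54 full-or-partial €4,000 increments; reduction = 54 × €100 = €5,400, leaving €200.
Solar Installation Rebate: €479,800 is below the €493,600 cutoff, so the full €850 applies.
Student Loan Interest Credit: €479,800 is at or above €379,900, so the credit is €0.
Total: €200 + €850 + €0 = €1,050.

€1,050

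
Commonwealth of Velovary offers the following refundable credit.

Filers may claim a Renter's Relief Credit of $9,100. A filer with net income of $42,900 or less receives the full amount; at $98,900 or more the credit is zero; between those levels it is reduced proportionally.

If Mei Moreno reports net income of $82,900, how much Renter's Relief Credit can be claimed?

Renter's Relief Credit: $82,900 is $40,000 into a $56,000 phase-out range, leaving 16,000/56,000 of the credit: $9,100 × 16,000/56,000 = $2,600.

$2,600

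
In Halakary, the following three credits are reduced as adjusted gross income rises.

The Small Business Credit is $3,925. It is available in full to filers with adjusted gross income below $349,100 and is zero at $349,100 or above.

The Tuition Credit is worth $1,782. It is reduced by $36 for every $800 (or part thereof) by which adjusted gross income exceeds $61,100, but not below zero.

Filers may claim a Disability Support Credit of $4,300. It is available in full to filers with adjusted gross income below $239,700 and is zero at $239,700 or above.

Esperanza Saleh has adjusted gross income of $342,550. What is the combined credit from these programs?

$3,925

Small Business Credit: $342,550 is below the $349,100 cutoff, so the full $3,925 applies.
Tuition Credit: income exceeds $61,100 by $281,450 → 352 increments × $36 = $12,672 ≥ base, so the credit is $0.
Disability Support Credit: $342,550 meets or exceeds the $239,700 cutoff, so the credit is $0.
Total: $3,925 + $0 + $0 = $3,925.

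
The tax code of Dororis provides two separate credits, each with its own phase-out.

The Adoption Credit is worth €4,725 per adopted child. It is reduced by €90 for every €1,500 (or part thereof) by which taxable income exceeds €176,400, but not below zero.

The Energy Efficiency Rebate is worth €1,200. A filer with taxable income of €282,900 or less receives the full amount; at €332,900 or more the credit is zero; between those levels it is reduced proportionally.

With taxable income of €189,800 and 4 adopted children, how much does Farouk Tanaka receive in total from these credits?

€19,290

Adoption Credit: base = 4 × €4,725 = €18,900. income exceeds €176,400 by €13,400, which is 9 full-or-partial €1,500 increments; reduction = 9 × €90 = €810, leaving €18,090.
Energy Efficiency Rebate: €189,800 is at or below the €282,900 threshold, so the full €1,200 applies.
Total: €18,090 + €1,200 = €19,290.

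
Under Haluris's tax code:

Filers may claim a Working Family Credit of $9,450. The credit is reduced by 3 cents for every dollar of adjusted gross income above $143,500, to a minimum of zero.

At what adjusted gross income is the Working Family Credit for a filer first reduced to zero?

The credit falls by 3% of each dollar above $143,500, so it reaches zero when the excess is $9,450 / 3% = $315,000: income = $143,500 + $315,000 = $458,500.

$458,500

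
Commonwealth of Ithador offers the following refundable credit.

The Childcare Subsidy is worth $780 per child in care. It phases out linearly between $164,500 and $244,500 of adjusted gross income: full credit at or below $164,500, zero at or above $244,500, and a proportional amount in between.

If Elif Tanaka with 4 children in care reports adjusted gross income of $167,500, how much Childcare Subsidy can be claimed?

Childcare Subsidy: base = 4 × $780 = $3,120. $167,500 is $3,000 into a $80,000 phase-out range, leaving 77,000/80,000 of the credit: $3,120 × 77,000/80,000 = $3,003.

$3,003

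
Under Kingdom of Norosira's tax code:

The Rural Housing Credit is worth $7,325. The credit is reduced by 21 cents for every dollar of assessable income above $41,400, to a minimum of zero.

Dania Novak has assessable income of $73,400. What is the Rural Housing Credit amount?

Rural Housing Credit: 21% of the $32,000 excess over $41,400 is $6,720; credit = $7,325 − $6,720 = $605.

$605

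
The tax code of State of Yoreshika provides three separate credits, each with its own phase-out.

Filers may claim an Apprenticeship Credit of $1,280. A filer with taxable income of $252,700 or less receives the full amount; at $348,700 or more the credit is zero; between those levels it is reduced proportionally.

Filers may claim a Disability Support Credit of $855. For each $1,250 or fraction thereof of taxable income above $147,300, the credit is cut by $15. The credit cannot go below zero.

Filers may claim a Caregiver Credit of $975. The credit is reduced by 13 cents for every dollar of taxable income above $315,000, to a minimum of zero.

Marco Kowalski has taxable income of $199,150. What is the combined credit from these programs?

$2,480

Apprenticeship Credit: $199,150 is at or below the $252,700 threshold, so the full $1,280 applies.
Disability Support Credit: income exceeds $147,300 by $51,850, which is 42 full-or-partial $1,250 increments; reduction = 42 × $15 = $630, leaving $225.
Caregiver Credit: $199,150 is at or below the $315,000 threshold, so the full $975 applies.
Total: $1,280 + $225 + $975 = $2,480.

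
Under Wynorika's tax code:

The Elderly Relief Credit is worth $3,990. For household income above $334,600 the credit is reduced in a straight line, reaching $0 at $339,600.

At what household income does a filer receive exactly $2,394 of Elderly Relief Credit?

$2,394 is 2,394/3,990 of the full $3,990, so 1,596/3,990 of the $5,000 range has been used: income = $334,600 + $5,000 × 1,596/3,990 = $336,600.

$336,600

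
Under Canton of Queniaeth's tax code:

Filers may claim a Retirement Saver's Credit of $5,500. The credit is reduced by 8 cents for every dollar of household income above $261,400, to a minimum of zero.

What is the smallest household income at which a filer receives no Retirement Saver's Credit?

$330,150

The credit falls by 8% of each dollar above $261,400, so it reaches zero when the excess is $5,500 / 8% = $68,750: income = $261,400 + $68,750 = $330,150.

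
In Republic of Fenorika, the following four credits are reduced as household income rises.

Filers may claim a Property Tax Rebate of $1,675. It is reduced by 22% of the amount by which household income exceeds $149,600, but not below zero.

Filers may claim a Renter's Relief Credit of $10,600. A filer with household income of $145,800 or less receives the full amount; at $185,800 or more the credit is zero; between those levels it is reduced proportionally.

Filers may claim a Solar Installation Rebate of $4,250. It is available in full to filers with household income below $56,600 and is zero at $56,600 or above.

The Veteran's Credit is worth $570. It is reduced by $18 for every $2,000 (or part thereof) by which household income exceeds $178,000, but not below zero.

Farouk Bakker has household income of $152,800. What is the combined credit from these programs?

Property Tax Rebate: 22% of the $3,200 excess over $149,600 is $704; credit = $1,675 − $704 = $971.
Renter's Relief Credit: $152,800 is $7,000 into a $40,000 phase-out range, leaving 33,000/40,000 of the credit: $10,600 × 33,000/40,000 = $8,745.
Solar Installation Rebate: $152,800 meets or exceeds the $56,600 cutoff, so the credit is $0.
Veteran's Credit: $152,800 is at or below the $178,000 threshold, so the full $570 applies.
Total: $971 + $8,745 + $0 + $570 = $10,286.

$10,286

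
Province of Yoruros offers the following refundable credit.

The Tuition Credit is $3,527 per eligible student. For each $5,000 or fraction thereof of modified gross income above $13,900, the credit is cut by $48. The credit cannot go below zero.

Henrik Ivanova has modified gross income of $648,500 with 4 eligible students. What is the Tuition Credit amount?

Tuition Credit: base = 4 × $3,527 = $14,108. income exceeds $13,900 by $634,600, which is 127 full-or-partial $5,000 increments; reduction = 127 × $48 = $6,096, leaving $8,012.

$8,012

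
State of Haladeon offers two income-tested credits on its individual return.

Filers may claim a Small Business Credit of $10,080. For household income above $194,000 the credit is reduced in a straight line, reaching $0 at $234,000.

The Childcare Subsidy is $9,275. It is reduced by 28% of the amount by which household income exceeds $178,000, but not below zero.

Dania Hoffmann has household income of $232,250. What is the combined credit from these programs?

$441

Small Business Credit: $232,250 is $38,250 into a $40,000 phase-out range, leaving 1,750/40,000 of the credit: $10,080 × 1,750/40,000 = $441.
Childcare Subsidy: 28% of the $54,250 excess over $178,000 is $15,190 ≥ base, so the credit is $0.
Total: $441 + $0 = $441.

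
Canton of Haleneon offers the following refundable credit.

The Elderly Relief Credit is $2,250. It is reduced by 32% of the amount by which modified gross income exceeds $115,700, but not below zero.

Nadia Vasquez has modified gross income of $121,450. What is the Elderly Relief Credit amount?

Elderly Relief Credit: 32% of the $5,750 excess over $115,700 is $1,840; credit = $2,250 − $1,840 = $410.

$410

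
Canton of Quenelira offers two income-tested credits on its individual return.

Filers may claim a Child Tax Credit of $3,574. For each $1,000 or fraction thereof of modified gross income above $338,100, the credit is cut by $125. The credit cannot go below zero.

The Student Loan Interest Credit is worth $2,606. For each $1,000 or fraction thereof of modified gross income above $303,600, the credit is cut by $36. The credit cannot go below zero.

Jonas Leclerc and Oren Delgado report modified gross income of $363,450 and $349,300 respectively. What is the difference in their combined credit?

$2,254

Jonas ($363,450): Child Tax Credit: income exceeds $338,100 by $25,350, which is 26 full-or-partial $1,000 increments; reduction = 26 × $125 = $3,250, leaving $324. Student Loan Interest Credit: income exceeds $303,600 by $59,850, which is 60 full-or-partial $1,000 increments; reduction = 60 × $36 = $2,160, leaving $446. total $324 + $446 = $770
Oren ($349,300): Child Tax Credit: income exceeds $338,100 by $11,200, which is 12 full-or-partial $1,000 increments; reduction = 12 × $125 = $1,500, leaving $2,074. Student Loan Interest Credit: income exceeds $303,600 by $45,700, which is 46 full-or-partial $1,000 increments; reduction = 46 × $36 = $1,656, leaving $950. total $2,074 + $950 = $3,024
Difference: |$770 − $3,024| = $2,254.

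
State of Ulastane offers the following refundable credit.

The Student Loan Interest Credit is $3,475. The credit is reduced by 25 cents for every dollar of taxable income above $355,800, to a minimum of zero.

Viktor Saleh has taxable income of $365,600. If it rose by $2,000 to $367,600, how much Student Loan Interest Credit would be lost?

$500

At $365,600 — 25% of the $9,800 excess over $355,800 is $2,450; credit = $3,475 − $2,450 = $1,025.
At $367,600 — 25% of the $11,800 excess over $355,800 is $2,950; credit = $3,475 − $2,950 = $525.
Lost: $1,025 − $525 = $500.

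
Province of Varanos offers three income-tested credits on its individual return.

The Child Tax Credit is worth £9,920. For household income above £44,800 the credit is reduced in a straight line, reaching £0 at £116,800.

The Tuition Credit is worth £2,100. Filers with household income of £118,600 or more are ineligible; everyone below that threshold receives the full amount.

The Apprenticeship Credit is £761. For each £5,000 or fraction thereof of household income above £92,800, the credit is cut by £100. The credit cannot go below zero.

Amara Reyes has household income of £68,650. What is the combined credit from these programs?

£9,495

Child Tax Credit: £68,650 is £23,850 into a £72,000 phase-out range, leaving 48,150/72,000 of the credit: £9,920 × 48,150/72,000 = £6,634.
Tuition Credit: £68,650 is below the £118,600 cutoff, so the full £2,100 applies.
Apprenticeship Credit: £68,650 is at or below the £92,800 threshold, so the full £761 applies.
Total: £6,634 + £2,100 + £761 = £9,495.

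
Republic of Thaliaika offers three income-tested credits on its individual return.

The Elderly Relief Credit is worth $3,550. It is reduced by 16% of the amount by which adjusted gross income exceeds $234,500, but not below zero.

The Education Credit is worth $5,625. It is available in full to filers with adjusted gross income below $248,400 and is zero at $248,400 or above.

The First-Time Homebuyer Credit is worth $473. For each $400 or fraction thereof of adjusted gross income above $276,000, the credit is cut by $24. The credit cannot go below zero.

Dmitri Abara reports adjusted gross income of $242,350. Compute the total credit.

Elderly Relief Credit: 16% of the $7,850 excess over $234,500 is $1,256; credit = $3,550 − $1,256 = $2,294.
Education Credit: $242,350 is below the $248,400 cutoff, so the full $5,625 applies.
First-Time Homebuyer Credit: $242,350 is at or below the $276,000 threshold, so the full $473 applies.
Total: $2,294 + $5,625 + $473 = $8,392.

$8,392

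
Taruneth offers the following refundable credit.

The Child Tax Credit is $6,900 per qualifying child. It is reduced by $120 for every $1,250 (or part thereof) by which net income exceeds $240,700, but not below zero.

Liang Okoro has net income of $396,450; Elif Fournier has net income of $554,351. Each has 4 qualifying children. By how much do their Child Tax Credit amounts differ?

Liang ($396,450): Child Tax Credit: base = 4 × $6,900 = $27,600. income exceeds $240,700 by $155,750, which is 125 full-or-partial $1,250 increments; reduction = 125 × $120 = $15,000, leaving $12,600.
Elif ($554,351): Child Tax Credit: base = 4 × $6,900 = $27,600. income exceeds $240,700 by $313,651 → 251 increments × $120 = $30,120 ≥ base, so the credit is $0.
Difference: |$12,600 − $0| = $12,600.

$12,600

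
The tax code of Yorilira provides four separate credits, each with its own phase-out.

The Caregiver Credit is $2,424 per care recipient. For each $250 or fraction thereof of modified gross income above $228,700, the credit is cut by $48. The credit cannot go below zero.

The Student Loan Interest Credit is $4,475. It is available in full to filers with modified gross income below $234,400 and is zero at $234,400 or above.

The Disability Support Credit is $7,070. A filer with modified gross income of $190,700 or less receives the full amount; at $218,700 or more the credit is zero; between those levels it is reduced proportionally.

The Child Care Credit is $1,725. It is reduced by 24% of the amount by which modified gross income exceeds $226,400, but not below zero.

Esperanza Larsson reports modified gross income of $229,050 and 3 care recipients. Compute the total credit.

Caregiver Credit: base = 3 × $2,424 = $7,272. income exceeds $228,700 by $350, which is 2 full-or-partial $250 increments; reduction = 2 × $48 = $96, leaving $7,176.
Student Loan Interest Credit: $229,050 is below the $234,400 cutoff, so the full $4,475 applies.
Disability Support Credit: $229,050 is at or above $218,700, so the credit is $0.
Child Care Credit: 24% of the $2,650 excess over $226,400 is $636; credit = $1,725 − $636 = $1,089.
Total: $7,176 + $4,475 + $0 + $1,089 = $12,740.

$12,740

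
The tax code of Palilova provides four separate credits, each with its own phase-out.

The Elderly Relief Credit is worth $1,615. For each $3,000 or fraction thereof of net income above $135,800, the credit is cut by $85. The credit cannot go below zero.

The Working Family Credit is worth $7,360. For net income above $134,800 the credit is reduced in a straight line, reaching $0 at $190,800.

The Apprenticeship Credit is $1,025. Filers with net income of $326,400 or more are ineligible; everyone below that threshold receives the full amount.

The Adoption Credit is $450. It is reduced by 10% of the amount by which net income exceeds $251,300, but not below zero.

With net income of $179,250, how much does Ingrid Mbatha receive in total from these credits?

Elderly Relief Credit: income exceeds $135,800 by $43,450, which is 15 full-or-partial $3,000 increments; reduction = 15 × $85 = $1,275, leaving $340.
Working Family Credit: $179,250 is $44,450 into a $56,000 phase-out range, leaving 11,550/56,000 of the credit: $7,360 × 11,550/56,000 = $1,518.
Apprenticeship Credit: $179,250 is below the $326,400 cutoff, so the full $1,025 applies.
Adoption Credit: $179,250 is at or below the $251,300 threshold, so the full $450 applies.
Total: $340 + $1,518 + $1,025 + $450 = $3,333.

$3,333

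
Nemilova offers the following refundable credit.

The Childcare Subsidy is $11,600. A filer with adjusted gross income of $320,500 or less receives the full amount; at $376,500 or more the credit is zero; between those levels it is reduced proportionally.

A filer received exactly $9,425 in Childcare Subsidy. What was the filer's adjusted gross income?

$9,425 is 9,425/11,600 of the full $11,600, so 2,175/11,600 of the $56,000 range has been used: income = $320,500 + $56,000 × 2,175/11,600 = $331,000.

$331,000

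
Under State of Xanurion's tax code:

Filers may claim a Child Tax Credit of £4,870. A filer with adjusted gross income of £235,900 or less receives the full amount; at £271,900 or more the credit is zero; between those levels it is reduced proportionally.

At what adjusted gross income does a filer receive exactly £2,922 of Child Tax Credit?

£2,922 is 2,922/4,870 of the full £4,870, so 1,948/4,870 of the £36,000 range has been used: income = £235,900 + £36,000 × 1,948/4,870 = £250,300.

£250,300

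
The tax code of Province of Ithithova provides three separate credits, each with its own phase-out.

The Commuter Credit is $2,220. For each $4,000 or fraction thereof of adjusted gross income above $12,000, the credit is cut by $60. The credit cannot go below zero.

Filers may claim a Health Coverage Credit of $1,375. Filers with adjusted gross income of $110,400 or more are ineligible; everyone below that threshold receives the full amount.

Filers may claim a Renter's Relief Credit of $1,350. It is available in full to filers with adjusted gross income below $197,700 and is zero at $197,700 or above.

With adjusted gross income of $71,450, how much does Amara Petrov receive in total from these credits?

$4,045

Commuter Credit: income exceeds $12,000 by $59,450, which is 15 full-or-partial $4,000 increments; reduction = 15 × $60 = $900, leaving $1,320.
Health Coverage Credit: $71,450 is below the $110,400 cutoff, so the full $1,375 applies.
Renter's Relief Credit: $71,450 is below the $197,700 cutoff, so the full $1,350 applies.
Total: $1,320 + $1,375 + $1,350 = $4,045.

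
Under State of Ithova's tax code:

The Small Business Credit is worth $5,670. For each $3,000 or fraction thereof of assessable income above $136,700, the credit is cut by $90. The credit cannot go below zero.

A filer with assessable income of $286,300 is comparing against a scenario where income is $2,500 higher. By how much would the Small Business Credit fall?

$90

At $286,300 — income exceeds $136,700 by $149,600, which is 50 full-or-partial $3,000 increments; reduction = 50 × $90 = $4,500, leaving $1,170.
At $288,800 — income exceeds $136,700 by $152,100, which is 51 full-or-partial $3,000 increments; reduction = 51 × $90 = $4,590, leaving $1,080.
Lost: $1,170 − $1,080 = $90.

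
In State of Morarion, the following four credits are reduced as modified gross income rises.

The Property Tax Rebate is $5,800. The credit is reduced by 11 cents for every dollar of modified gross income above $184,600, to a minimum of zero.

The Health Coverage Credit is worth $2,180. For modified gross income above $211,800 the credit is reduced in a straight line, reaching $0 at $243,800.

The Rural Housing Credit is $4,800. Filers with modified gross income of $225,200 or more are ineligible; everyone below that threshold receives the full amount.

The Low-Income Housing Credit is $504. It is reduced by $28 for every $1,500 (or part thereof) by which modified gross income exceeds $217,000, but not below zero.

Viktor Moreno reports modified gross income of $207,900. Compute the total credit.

Property Tax Rebate: 11% of the $23,300 excess over $184,600 is $2,563; credit = $5,800 − $2,563 = $3,237.
Health Coverage Credit: $207,900 is at or below the $211,800 threshold, so the full $2,180 applies.
Rural Housing Credit: $207,900 is below the $225,200 cutoff, so the full $4,800 applies.
Low-Income Housing Credit: $207,900 is at or below the $217,000 threshold, so the full $504 applies.
Total: $3,237 + $2,180 + $4,800 + $504 = $10,721.

$10,721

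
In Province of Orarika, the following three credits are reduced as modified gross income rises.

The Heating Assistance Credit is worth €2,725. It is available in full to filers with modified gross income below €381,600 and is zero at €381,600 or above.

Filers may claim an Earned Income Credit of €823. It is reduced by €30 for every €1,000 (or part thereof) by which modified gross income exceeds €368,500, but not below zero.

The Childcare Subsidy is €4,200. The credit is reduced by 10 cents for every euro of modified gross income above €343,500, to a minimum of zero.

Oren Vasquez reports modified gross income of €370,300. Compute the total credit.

€5,008

Heating Assistance Credit: €370,300 is below the €381,600 cutoff, so the full €2,725 applies.
Earned Income Credit: income exceeds €368,500 by €1,800, which is 2 full-or-partial €1,000 increments; reduction = 2 × €30 = €60, leaving €763.
Childcare Subsidy: 10% of the €26,800 excess over €343,500 is €2,680; credit = €4,200 − €2,680 = €1,520.
Total: €2,725 + €763 + €1,520 = €5,008.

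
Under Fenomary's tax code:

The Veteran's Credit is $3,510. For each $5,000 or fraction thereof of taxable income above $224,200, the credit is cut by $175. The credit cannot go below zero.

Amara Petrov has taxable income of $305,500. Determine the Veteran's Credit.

$535

Veteran's Credit: income exceeds $224,200 by $81,300, which is 17 full-or-partial $5,000 increments; reduction = 17 × $175 = $2,975, leaving $535.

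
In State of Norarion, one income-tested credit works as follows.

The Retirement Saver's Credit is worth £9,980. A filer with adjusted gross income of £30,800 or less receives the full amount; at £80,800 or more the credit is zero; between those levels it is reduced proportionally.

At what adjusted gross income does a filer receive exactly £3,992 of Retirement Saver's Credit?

£60,800

£3,992 is 3,992/9,980 of the full £9,980, so 5,988/9,980 of the £50,000 range has been used: income = £30,800 + £50,000 × 5,988/9,980 = £60,800.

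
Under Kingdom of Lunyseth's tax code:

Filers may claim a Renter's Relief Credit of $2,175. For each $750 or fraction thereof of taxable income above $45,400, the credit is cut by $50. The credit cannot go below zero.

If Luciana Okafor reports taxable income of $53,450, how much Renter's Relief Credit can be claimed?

Renter's Relief Credit: income exceeds $45,400 by $8,050, which is 11 full-or-partial $750 increments; reduction = 11 × $50 = $550, leaving $1,625.

$1,625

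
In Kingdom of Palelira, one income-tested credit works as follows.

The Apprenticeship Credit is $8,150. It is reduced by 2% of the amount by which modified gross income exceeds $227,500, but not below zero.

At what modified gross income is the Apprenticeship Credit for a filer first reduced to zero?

$635,000

The credit falls by 2% of each dollar above $227,500, so it reaches zero when the excess is $8,150 / 2% = $407,500: income = $227,500 + $407,500 = $635,000.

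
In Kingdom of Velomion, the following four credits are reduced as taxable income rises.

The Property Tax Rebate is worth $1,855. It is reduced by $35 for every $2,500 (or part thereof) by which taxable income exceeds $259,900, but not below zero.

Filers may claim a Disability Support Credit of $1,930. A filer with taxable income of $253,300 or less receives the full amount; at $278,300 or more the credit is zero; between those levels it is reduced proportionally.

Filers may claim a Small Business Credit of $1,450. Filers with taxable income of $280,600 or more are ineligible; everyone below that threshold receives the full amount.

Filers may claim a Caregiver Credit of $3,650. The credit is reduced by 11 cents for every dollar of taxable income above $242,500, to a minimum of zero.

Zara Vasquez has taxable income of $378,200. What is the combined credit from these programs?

Property Tax Rebate: income exceeds $259,900 by $118,300, which is 48 full-or-partial $2,500 increments; reduction = 48 × $35 = $1,680, leaving $175.
Disability Support Credit: $378,200 is at or above $278,300, so the credit is $0.
Small Business Credit: $378,200 meets or exceeds the $280,600 cutoff, so the credit is $0.
Caregiver Credit: 11% of the $135,700 excess over $242,500 is $14,927 ≥ base, so the credit is $0.
Total: $175 + $0 + $0 + $0 = $175.

$175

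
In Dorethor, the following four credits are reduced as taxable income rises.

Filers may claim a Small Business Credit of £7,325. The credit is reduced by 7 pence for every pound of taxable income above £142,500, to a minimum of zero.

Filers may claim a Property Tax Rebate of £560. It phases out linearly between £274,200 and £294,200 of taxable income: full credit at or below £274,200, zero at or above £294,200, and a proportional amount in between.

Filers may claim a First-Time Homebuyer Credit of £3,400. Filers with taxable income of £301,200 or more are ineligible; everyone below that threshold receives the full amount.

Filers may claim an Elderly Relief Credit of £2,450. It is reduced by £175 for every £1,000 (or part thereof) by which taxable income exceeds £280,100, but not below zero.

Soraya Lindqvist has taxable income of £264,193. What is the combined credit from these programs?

£6,410

Small Business Credit: 7% of the £121,693 excess over £142,500 is £8,518.51 ≥ base, so the credit is £0.
Property Tax Rebate: £264,193 is at or below the £274,200 threshold, so the full £560 applies.
First-Time Homebuyer Credit: £264,193 is below the £301,200 cutoff, so the full £3,400 applies.
Elderly Relief Credit: £264,193 is at or below the £280,100 threshold, so the full £2,450 applies.
Total: £0 + £560 + £3,400 + £2,450 = £6,410.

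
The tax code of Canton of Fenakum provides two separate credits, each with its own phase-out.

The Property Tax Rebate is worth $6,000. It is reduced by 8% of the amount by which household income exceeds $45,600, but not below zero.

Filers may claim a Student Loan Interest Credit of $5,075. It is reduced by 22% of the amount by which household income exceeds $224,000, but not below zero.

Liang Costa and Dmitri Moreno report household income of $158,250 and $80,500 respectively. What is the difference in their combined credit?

Liang ($158,250): Property Tax Rebate: 8% of the $112,650 excess over $45,600 is $9,012 ≥ base, so the credit is $0. Student Loan Interest Credit: $158,250 is at or below the $224,000 threshold, so the full $5,075 applies. total $0 + $5,075 = $5,075
Dmitri ($80,500): Property Tax Rebate: 8% of the $34,900 excess over $45,600 is $2,792; credit = $6,000 − $2,792 = $3,208. Student Loan Interest Credit: $80,500 is at or below the $224,000 threshold, so the full $5,075 applies. total $3,208 + $5,075 = $8,283
Difference: |$5,075 − $8,283| = $3,208.

$3,208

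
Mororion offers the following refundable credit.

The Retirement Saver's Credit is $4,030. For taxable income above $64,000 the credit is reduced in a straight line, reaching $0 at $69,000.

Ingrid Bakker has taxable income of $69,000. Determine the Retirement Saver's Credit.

Retirement Saver's Credit: $69,000 is at or above $69,000, so the credit is $0.

$0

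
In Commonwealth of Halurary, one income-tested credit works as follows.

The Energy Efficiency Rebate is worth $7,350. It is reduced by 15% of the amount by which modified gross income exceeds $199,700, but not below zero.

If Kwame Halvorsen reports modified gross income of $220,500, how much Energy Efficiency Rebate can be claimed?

$4,230

Energy Efficiency Rebate: 15% of the $20,800 excess over $199,700 is $3,120; credit = $7,350 − $3,120 = $4,230.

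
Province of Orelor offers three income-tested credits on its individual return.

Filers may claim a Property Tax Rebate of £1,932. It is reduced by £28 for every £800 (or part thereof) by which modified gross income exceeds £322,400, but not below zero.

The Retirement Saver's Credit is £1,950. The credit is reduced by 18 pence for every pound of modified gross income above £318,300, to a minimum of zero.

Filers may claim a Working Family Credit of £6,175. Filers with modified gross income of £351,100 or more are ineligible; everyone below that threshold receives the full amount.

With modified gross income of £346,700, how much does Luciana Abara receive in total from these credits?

£7,239

Property Tax Rebate: income exceeds £322,400 by £24,300, which is 31 full-or-partial £800 increments; reduction = 31 × £28 = £868, leaving £1,064.
Retirement Saver's Credit: 18% of the £28,400 excess over £318,300 is £5,112 ≥ base, so the credit is £0.
Working Family Credit: £346,700 is below the £351,100 cutoff, so the full £6,175 applies.
Total: £1,064 + £0 + £6,175 = £7,239.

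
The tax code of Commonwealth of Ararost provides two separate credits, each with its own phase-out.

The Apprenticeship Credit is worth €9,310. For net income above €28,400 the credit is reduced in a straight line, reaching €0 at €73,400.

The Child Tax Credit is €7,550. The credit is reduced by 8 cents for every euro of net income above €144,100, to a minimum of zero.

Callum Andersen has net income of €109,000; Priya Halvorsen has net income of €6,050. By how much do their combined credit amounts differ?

Callum (€109,000): Apprenticeship Credit: €109,000 is at or above €73,400, so the credit is €0. Child Tax Credit: €109,000 is at or below the €144,100 threshold, so the full €7,550 applies. total €0 + €7,550 = €7,550
Priya (€6,050): Apprenticeship Credit: €6,050 is at or below the €28,400 threshold, so the full €9,310 applies. Child Tax Credit: €6,050 is at or below the €144,100 threshold, so the full €7,550 applies. total €9,310 + €7,550 = €16,860
Difference: |€7,550 − €16,860| = €9,310.

€9,310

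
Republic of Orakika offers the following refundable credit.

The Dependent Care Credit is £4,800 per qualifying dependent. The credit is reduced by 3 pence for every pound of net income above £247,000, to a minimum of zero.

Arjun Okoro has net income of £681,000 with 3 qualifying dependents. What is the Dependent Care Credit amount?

Dependent Care Credit: base = 3 × £4,800 = £14,400. 3% of the £434,000 excess over £247,000 is £13,020; credit = £14,400 − £13,020 = £1,380.

£1,380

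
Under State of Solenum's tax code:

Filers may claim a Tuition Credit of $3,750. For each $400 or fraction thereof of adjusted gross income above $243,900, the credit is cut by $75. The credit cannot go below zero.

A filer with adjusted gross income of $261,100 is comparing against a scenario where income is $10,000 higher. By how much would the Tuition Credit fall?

$525

At $261,100 — income exceeds $243,900 by $17,200, which is 43 full-or-partial $400 increments; reduction = 43 × $75 = $3,225, leaving $525.
At $271,100 — income exceeds $243,900 by $27,200 → 68 increments × $75 = $5,100 ≥ base, so the credit is $0.
Lost: $525 − $0 = $525.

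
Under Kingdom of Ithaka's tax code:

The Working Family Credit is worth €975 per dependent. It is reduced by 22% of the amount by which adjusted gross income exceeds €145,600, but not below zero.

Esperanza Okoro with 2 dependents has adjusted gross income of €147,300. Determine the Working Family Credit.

€1,576

Working Family Credit: base = 2 × €975 = €1,950. 22% of the €1,700 excess over €145,600 is €374; credit = €1,950 − €374 = €1,576.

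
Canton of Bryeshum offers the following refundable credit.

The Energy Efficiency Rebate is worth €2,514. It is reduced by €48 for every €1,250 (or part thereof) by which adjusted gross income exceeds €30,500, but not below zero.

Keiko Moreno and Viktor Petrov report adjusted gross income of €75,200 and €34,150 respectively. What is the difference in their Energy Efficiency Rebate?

Keiko (€75,200): Energy Efficiency Rebate: income exceeds €30,500 by €44,700, which is 36 full-or-partial €1,250 increments; reduction = 36 × €48 = €1,728, leaving €786.
Viktor (€34,150): Energy Efficiency Rebate: income exceeds €30,500 by €3,650, which is 3 full-or-partial €1,250 increments; reduction = 3 × €48 = €144, leaving €2,370.
Difference: |€786 − €2,370| = €1,584.

€1,584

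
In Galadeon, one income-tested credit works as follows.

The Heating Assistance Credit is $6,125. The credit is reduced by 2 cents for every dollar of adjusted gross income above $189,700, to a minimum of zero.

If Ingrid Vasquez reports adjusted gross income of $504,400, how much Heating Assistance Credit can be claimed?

$0

Heating Assistance Credit: 2% of the $314,700 excess over $189,700 is $6,294 ≥ base, so the credit is $0.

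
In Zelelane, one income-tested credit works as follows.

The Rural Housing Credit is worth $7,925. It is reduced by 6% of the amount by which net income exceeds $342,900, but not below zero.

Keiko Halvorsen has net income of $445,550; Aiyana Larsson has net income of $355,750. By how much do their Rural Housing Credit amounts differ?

$5,388

Keiko ($445,550): Rural Housing Credit: 6% of the $102,650 excess over $342,900 is $6,159; credit = $7,925 − $6,159 = $1,766.
Aiyana ($355,750): Rural Housing Credit: 6% of the $12,850 excess over $342,900 is $771; credit = $7,925 − $771 = $7,154.
Difference: |$1,766 − $7,154| = $5,388.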